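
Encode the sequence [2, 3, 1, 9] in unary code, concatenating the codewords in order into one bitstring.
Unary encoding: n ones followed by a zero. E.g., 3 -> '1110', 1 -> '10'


Encode each number as n ones followed by a terminating 0:
  2 -> 110 (3 bits)
  3 -> 1110 (4 bits)
  1 -> 10 (2 bits)
  9 -> 1111111110 (10 bits)
Total length = 3 + 4 + 2 + 10 = 19 bits.

Unary([2, 3, 1, 9]) = 1101110101111111110 (19 bits)


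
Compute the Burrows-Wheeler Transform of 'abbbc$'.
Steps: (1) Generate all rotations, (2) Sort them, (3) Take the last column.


Rotations (sorted):
  0: $abbbc -> last char: c
  1: abbbc$ -> last char: $
  2: bbbc$a -> last char: a
  3: bbc$ab -> last char: b
  4: bc$abb -> last char: b
  5: c$abbb -> last char: b


BWT = c$abbb


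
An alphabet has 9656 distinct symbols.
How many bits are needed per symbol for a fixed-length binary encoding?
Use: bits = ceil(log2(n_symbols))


log2(9656) = 13.2372
Bracket: 2^13 = 8192 < 9656 <= 2^14 = 16384
So ceil(log2(9656)) = 14

bits = ceil(log2(9656)) = ceil(13.2372) = 14 bits


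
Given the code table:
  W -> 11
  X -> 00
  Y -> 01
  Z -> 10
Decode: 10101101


Decoding:
10 -> Z
10 -> Z
11 -> W
01 -> Y


Result: ZZWY


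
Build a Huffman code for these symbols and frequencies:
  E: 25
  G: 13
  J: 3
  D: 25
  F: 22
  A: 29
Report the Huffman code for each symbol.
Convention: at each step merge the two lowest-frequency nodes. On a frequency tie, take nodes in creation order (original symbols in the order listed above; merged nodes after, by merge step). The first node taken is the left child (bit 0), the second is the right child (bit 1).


Huffman tree construction:
Step 1: Merge J(3) + G(13) = 16
Step 2: Merge (J+G)(16) + F(22) = 38
Step 3: Merge E(25) + D(25) = 50
Step 4: Merge A(29) + ((J+G)+F)(38) = 67
Step 5: Merge (E+D)(50) + (A+((J+G)+F))(67) = 117
Read each symbol's code off the tree from the root (left child = 0, right child = 1).

Codes:
  E: 00 (length 2)
  G: 1101 (length 4)
  J: 1100 (length 4)
  D: 01 (length 2)
  F: 111 (length 3)
  A: 10 (length 2)
Average code length: 288/117 = 2.4615 bits/symbol


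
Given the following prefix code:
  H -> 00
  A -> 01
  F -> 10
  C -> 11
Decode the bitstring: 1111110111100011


Decoding step by step:
Bits 11 -> C
Bits 11 -> C
Bits 11 -> C
Bits 01 -> A
Bits 11 -> C
Bits 10 -> F
Bits 00 -> H
Bits 11 -> C


Decoded message: CCCACFHC


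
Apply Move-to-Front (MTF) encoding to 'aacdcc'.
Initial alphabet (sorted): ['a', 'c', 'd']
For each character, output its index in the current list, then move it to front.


MTF encoding:
'a': index 0 in ['a', 'c', 'd'] -> ['a', 'c', 'd']
'a': index 0 in ['a', 'c', 'd'] -> ['a', 'c', 'd']
'c': index 1 in ['a', 'c', 'd'] -> ['c', 'a', 'd']
'd': index 2 in ['c', 'a', 'd'] -> ['d', 'c', 'a']
'c': index 1 in ['d', 'c', 'a'] -> ['c', 'd', 'a']
'c': index 0 in ['c', 'd', 'a'] -> ['c', 'd', 'a']


Output: [0, 0, 1, 2, 1, 0]


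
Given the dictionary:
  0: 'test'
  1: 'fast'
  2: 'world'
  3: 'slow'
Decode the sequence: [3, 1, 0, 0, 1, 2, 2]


Look up each index in the dictionary:
  3 -> 'slow'
  1 -> 'fast'
  0 -> 'test'
  0 -> 'test'
  1 -> 'fast'
  2 -> 'world'
  2 -> 'world'

Decoded: "slow fast test test fast world world"


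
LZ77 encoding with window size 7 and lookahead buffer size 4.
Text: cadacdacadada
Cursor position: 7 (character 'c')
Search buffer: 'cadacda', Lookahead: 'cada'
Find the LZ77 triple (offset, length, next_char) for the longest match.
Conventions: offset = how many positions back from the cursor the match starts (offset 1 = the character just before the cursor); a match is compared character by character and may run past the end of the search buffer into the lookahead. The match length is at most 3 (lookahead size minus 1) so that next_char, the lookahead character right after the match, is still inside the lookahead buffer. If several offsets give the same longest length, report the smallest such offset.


Try each offset into the search buffer:
  offset=1 (pos 6, char 'a'): match length 0
  offset=2 (pos 5, char 'd'): match length 0
  offset=3 (pos 4, char 'c'): match length 1
  offset=4 (pos 3, char 'a'): match length 0
  offset=5 (pos 2, char 'd'): match length 0
  offset=6 (pos 1, char 'a'): match length 0
  offset=7 (pos 0, char 'c'): match length 3
Longest match has length 3 at offset 7.
next_char = character at position 7 + 3 = 10 -> 'a'

Best match: offset=7, length=3 (matching 'cad' starting at position 0)
LZ77 triple: (7, 3, 'a')


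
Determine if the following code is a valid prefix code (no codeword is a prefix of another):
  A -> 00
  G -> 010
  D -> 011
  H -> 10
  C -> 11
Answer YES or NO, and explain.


Checking each pair (does one codeword prefix another?):
  A='00' vs G='010': no prefix
  A='00' vs D='011': no prefix
  A='00' vs H='10': no prefix
  A='00' vs C='11': no prefix
  G='010' vs A='00': no prefix
  G='010' vs D='011': no prefix
  G='010' vs H='10': no prefix
  G='010' vs C='11': no prefix
  D='011' vs A='00': no prefix
  D='011' vs G='010': no prefix
  D='011' vs H='10': no prefix
  D='011' vs C='11': no prefix
  H='10' vs A='00': no prefix
  H='10' vs G='010': no prefix
  H='10' vs D='011': no prefix
  H='10' vs C='11': no prefix
  C='11' vs A='00': no prefix
  C='11' vs G='010': no prefix
  C='11' vs D='011': no prefix
  C='11' vs H='10': no prefix
No violation found over all pairs.

YES -- this is a valid prefix code. No codeword is a prefix of any other codeword.


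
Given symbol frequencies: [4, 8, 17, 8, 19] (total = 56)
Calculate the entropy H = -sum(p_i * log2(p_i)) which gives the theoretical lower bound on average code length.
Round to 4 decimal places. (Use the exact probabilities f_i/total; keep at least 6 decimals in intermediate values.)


Per-symbol terms -p_i * log2(p_i) with p_i = f_i/56:
  p = 4/56 = 0.071429: log2(p) = -3.807355, -p*log2(p) = 0.271954
  p = 8/56 = 0.142857: log2(p) = -2.807355, -p*log2(p) = 0.401051
  p = 17/56 = 0.303571: log2(p) = -1.719892, -p*log2(p) = 0.522110
  p = 8/56 = 0.142857: log2(p) = -2.807355, -p*log2(p) = 0.401051
  p = 19/56 = 0.339286: log2(p) = -1.559427, -p*log2(p) = 0.529091
H = 0.271954 + 0.401051 + 0.522110 + 0.401051 + 0.529091 = 2.125257

H = 2.1253 bits/symbol


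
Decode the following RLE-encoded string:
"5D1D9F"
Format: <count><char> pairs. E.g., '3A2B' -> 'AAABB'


Expanding each <count><char> pair:
  5D -> 'DDDDD'
  1D -> 'D'
  9F -> 'FFFFFFFFF'

Decoded = DDDDDDFFFFFFFFF


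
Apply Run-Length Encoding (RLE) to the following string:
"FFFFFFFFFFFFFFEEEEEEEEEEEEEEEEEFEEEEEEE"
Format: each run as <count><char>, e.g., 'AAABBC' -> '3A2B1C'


Scanning runs left to right:
  i=0: run of 'F' x 14 -> '14F'
  i=14: run of 'E' x 17 -> '17E'
  i=31: run of 'F' x 1 -> '1F'
  i=32: run of 'E' x 7 -> '7E'

RLE = 14F17E1F7E


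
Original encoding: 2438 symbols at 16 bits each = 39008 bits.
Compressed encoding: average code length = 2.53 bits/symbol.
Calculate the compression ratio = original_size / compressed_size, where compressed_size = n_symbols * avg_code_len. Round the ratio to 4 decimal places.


original_size = n_symbols * orig_bits = 2438 * 16 = 39008 bits
compressed_size = n_symbols * avg_code_len = 2438 * 2.53 = 6168.14 bits
ratio = original_size / compressed_size = 39008 / 6168.14 = 6.3241

Compression ratio = 6.3241


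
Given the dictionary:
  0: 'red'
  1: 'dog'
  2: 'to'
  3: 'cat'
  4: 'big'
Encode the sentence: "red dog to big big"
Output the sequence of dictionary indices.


Look up each word in the dictionary:
  'red' -> 0
  'dog' -> 1
  'to' -> 2
  'big' -> 4
  'big' -> 4

Encoded: [0, 1, 2, 4, 4]


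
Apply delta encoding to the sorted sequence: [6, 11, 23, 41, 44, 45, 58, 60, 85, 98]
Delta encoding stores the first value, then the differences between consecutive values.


First value: 6
Deltas:
  11 - 6 = 5
  23 - 11 = 12
  41 - 23 = 18
  44 - 41 = 3
  45 - 44 = 1
  58 - 45 = 13
  60 - 58 = 2
  85 - 60 = 25
  98 - 85 = 13


Delta encoded: [6, 5, 12, 18, 3, 1, 13, 2, 25, 13]


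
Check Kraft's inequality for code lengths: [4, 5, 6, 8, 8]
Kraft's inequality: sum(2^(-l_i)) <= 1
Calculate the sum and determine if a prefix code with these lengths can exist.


Sum = 2^(-4) + 2^(-5) + 2^(-6) + 2^(-8) + 2^(-8)
    = 0.0625 + 0.03125 + 0.015625 + 0.00390625 + 0.00390625
    = 30/256 = 0.1171875
Since 0.1171875 <= 1, Kraft's inequality IS satisfied.
A prefix code with these lengths CAN exist.

Kraft sum = 0.1171875. Satisfied.


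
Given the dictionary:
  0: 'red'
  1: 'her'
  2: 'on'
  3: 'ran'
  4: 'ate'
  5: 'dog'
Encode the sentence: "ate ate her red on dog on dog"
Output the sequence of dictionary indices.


Look up each word in the dictionary:
  'ate' -> 4
  'ate' -> 4
  'her' -> 1
  'red' -> 0
  'on' -> 2
  'dog' -> 5
  'on' -> 2
  'dog' -> 5

Encoded: [4, 4, 1, 0, 2, 5, 2, 5]


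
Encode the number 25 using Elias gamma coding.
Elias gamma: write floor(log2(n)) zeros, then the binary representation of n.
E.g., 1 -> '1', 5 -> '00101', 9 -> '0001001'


num_bits = floor(log2(25)) + 1 = 5
leading_zeros = num_bits - 1 = 4
binary(25) = 11001

Elias gamma(25) = '0000' + '11001' = 000011001 (9 bits)


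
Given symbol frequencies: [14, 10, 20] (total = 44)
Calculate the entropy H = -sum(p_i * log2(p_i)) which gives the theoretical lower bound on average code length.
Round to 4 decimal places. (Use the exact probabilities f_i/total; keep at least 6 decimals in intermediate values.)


Per-symbol terms -p_i * log2(p_i) with p_i = f_i/44:
  p = 14/44 = 0.318182: log2(p) = -1.652077, -p*log2(p) = 0.525661
  p = 10/44 = 0.227273: log2(p) = -2.137504, -p*log2(p) = 0.485796
  p = 20/44 = 0.454545: log2(p) = -1.137504, -p*log2(p) = 0.517047
H = 0.525661 + 0.485796 + 0.517047 = 1.528504

H = 1.5285 bits/symbol


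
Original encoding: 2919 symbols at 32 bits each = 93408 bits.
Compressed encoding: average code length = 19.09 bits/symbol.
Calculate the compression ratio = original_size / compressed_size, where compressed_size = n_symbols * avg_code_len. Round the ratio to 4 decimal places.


original_size = n_symbols * orig_bits = 2919 * 32 = 93408 bits
compressed_size = n_symbols * avg_code_len = 2919 * 19.09 = 55723.71 bits
ratio = original_size / compressed_size = 93408 / 55723.71 = 1.6763

Compression ratio = 1.6763


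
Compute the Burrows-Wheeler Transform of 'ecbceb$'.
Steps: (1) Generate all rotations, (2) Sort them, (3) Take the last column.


Rotations (sorted):
  0: $ecbceb -> last char: b
  1: b$ecbce -> last char: e
  2: bceb$ec -> last char: c
  3: cbceb$e -> last char: e
  4: ceb$ecb -> last char: b
  5: eb$ecbc -> last char: c
  6: ecbceb$ -> last char: $


BWT = becebc$


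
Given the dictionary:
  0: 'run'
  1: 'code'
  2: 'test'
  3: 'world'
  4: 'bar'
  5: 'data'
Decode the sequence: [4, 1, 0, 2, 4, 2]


Look up each index in the dictionary:
  4 -> 'bar'
  1 -> 'code'
  0 -> 'run'
  2 -> 'test'
  4 -> 'bar'
  2 -> 'test'

Decoded: "bar code run test bar test"


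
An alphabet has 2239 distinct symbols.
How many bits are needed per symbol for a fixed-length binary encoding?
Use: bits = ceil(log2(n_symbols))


log2(2239) = 11.1286
Bracket: 2^11 = 2048 < 2239 <= 2^12 = 4096
So ceil(log2(2239)) = 12

bits = ceil(log2(2239)) = ceil(11.1286) = 12 bits


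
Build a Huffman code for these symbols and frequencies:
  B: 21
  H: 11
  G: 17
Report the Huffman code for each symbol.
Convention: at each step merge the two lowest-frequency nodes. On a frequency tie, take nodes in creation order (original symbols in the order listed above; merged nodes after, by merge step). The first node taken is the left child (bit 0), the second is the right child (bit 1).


Huffman tree construction:
Step 1: Merge H(11) + G(17) = 28
Step 2: Merge B(21) + (H+G)(28) = 49
Read each symbol's code off the tree from the root (left child = 0, right child = 1).

Codes:
  B: 0 (length 1)
  H: 10 (length 2)
  G: 11 (length 2)
Average code length: 77/49 = 1.5714 bits/symbol


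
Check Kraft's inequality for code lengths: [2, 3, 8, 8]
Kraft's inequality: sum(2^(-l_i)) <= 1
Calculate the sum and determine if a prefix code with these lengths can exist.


Sum = 2^(-2) + 2^(-3) + 2^(-8) + 2^(-8)
    = 0.25 + 0.125 + 0.00390625 + 0.00390625
    = 98/256 = 0.3828125
Since 0.3828125 <= 1, Kraft's inequality IS satisfied.
A prefix code with these lengths CAN exist.

Kraft sum = 0.3828125. Satisfied.


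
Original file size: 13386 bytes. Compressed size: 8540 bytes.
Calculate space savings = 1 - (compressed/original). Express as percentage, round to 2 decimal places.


ratio = compressed/original = 8540/13386 = 0.63798
savings = 1 - ratio = 1 - 0.63798 = 0.36202
as a percentage: 0.36202 * 100 = 36.2%

Space savings = 1 - 8540/13386 = 36.2%


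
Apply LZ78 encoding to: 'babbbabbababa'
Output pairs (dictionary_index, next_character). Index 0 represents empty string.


LZ78 encoding steps:
Dictionary: {0: ''}
Step 1: w='' (idx 0), next='b' -> output (0, 'b'), add 'b' as idx 1
Step 2: w='' (idx 0), next='a' -> output (0, 'a'), add 'a' as idx 2
Step 3: w='b' (idx 1), next='b' -> output (1, 'b'), add 'bb' as idx 3
Step 4: w='b' (idx 1), next='a' -> output (1, 'a'), add 'ba' as idx 4
Step 5: w='bb' (idx 3), next='a' -> output (3, 'a'), add 'bba' as idx 5
Step 6: w='ba' (idx 4), next='b' -> output (4, 'b'), add 'bab' as idx 6
Step 7: w='a' (idx 2), end of input -> output (2, '')


Encoded: [(0, 'b'), (0, 'a'), (1, 'b'), (1, 'a'), (3, 'a'), (4, 'b'), (2, '')]


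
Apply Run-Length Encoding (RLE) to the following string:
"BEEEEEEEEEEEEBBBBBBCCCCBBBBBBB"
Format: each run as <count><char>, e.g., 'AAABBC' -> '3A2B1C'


Scanning runs left to right:
  i=0: run of 'B' x 1 -> '1B'
  i=1: run of 'E' x 12 -> '12E'
  i=13: run of 'B' x 6 -> '6B'
  i=19: run of 'C' x 4 -> '4C'
  i=23: run of 'B' x 7 -> '7B'

RLE = 1B12E6B4C7B


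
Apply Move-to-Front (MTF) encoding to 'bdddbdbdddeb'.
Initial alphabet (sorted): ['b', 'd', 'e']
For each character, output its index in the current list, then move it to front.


MTF encoding:
'b': index 0 in ['b', 'd', 'e'] -> ['b', 'd', 'e']
'd': index 1 in ['b', 'd', 'e'] -> ['d', 'b', 'e']
'd': index 0 in ['d', 'b', 'e'] -> ['d', 'b', 'e']
'd': index 0 in ['d', 'b', 'e'] -> ['d', 'b', 'e']
'b': index 1 in ['d', 'b', 'e'] -> ['b', 'd', 'e']
'd': index 1 in ['b', 'd', 'e'] -> ['d', 'b', 'e']
'b': index 1 in ['d', 'b', 'e'] -> ['b', 'd', 'e']
'd': index 1 in ['b', 'd', 'e'] -> ['d', 'b', 'e']
'd': index 0 in ['d', 'b', 'e'] -> ['d', 'b', 'e']
'd': index 0 in ['d', 'b', 'e'] -> ['d', 'b', 'e']
'e': index 2 in ['d', 'b', 'e'] -> ['e', 'd', 'b']
'b': index 2 in ['e', 'd', 'b'] -> ['b', 'e', 'd']


Output: [0, 1, 0, 0, 1, 1, 1, 1, 0, 0, 2, 2]


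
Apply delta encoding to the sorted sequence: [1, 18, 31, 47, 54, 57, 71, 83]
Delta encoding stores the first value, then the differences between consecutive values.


First value: 1
Deltas:
  18 - 1 = 17
  31 - 18 = 13
  47 - 31 = 16
  54 - 47 = 7
  57 - 54 = 3
  71 - 57 = 14
  83 - 71 = 12


Delta encoded: [1, 17, 13, 16, 7, 3, 14, 12]


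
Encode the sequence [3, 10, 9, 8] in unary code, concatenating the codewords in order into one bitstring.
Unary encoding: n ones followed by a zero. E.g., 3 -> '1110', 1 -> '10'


Encode each number as n ones followed by a terminating 0:
  3 -> 1110 (4 bits)
  10 -> 11111111110 (11 bits)
  9 -> 1111111110 (10 bits)
  8 -> 111111110 (9 bits)
Total length = 4 + 11 + 10 + 9 = 34 bits.

Unary([3, 10, 9, 8]) = 1110111111111101111111110111111110 (34 bits)


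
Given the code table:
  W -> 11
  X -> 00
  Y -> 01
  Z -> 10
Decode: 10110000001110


Decoding:
10 -> Z
11 -> W
00 -> X
00 -> X
00 -> X
11 -> W
10 -> Z


Result: ZWXXXWZ


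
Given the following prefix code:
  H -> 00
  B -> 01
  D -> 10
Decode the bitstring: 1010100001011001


Decoding step by step:
Bits 10 -> D
Bits 10 -> D
Bits 10 -> D
Bits 00 -> H
Bits 01 -> B
Bits 01 -> B
Bits 10 -> D
Bits 01 -> B


Decoded message: DDDHBBDB


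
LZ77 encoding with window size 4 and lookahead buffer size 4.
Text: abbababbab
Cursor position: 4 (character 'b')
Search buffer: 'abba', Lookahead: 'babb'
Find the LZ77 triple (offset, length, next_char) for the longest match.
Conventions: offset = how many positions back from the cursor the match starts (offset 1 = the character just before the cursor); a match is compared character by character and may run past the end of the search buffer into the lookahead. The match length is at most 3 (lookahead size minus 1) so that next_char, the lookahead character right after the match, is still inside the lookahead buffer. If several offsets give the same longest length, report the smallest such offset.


Try each offset into the search buffer:
  offset=1 (pos 3, char 'a'): match length 0
  offset=2 (pos 2, char 'b'): match length 3
  offset=3 (pos 1, char 'b'): match length 1
  offset=4 (pos 0, char 'a'): match length 0
Longest match has length 3 at offset 2.
next_char = character at position 4 + 3 = 7 -> 'b'

Best match: offset=2, length=3 (matching 'bab' starting at position 2)
LZ77 triple: (2, 3, 'b')


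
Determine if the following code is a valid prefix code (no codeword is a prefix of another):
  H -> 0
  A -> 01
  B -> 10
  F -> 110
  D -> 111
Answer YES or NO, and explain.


Checking each pair (does one codeword prefix another?):
  H='0' vs A='01': prefix -- VIOLATION

NO -- this is NOT a valid prefix code. H (0) is a prefix of A (01).


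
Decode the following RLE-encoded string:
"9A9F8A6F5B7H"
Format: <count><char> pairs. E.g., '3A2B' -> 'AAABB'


Expanding each <count><char> pair:
  9A -> 'AAAAAAAAA'
  9F -> 'FFFFFFFFF'
  8A -> 'AAAAAAAA'
  6F -> 'FFFFFF'
  5B -> 'BBBBB'
  7H -> 'HHHHHHH'

Decoded = AAAAAAAAAFFFFFFFFFAAAAAAAAFFFFFFBBBBBHHHHHHH


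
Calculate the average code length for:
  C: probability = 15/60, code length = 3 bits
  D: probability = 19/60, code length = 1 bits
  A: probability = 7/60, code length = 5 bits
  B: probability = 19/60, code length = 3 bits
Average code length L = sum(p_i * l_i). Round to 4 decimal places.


Weighted contributions p_i * l_i:
  C: (15/60) * 3 = 45/60
  D: (19/60) * 1 = 19/60
  A: (7/60) * 5 = 35/60
  B: (19/60) * 3 = 57/60
Sum = (45 + 19 + 35 + 57)/60 = 156/60

L = 156/60 = 2.6000 bits/symbol


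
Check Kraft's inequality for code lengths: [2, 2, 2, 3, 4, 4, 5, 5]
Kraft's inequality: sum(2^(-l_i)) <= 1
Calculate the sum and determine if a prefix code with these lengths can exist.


Sum = 2^(-2) + 2^(-2) + 2^(-2) + 2^(-3) + 2^(-4) + 2^(-4) + 2^(-5) + 2^(-5)
    = 0.25 + 0.25 + 0.25 + 0.125 + 0.0625 + 0.0625 + 0.03125 + 0.03125
    = 34/32 = 1.0625
Since 1.0625 > 1, Kraft's inequality is NOT satisfied.
A prefix code with these lengths CANNOT exist.

Kraft sum = 1.0625. Not satisfied.


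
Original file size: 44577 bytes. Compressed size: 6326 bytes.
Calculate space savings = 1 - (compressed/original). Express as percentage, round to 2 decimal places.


ratio = compressed/original = 6326/44577 = 0.141912
savings = 1 - ratio = 1 - 0.141912 = 0.858088
as a percentage: 0.858088 * 100 = 85.81%

Space savings = 1 - 6326/44577 = 85.81%


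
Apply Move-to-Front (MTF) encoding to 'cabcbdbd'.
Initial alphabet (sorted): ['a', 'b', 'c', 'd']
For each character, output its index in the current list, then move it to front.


MTF encoding:
'c': index 2 in ['a', 'b', 'c', 'd'] -> ['c', 'a', 'b', 'd']
'a': index 1 in ['c', 'a', 'b', 'd'] -> ['a', 'c', 'b', 'd']
'b': index 2 in ['a', 'c', 'b', 'd'] -> ['b', 'a', 'c', 'd']
'c': index 2 in ['b', 'a', 'c', 'd'] -> ['c', 'b', 'a', 'd']
'b': index 1 in ['c', 'b', 'a', 'd'] -> ['b', 'c', 'a', 'd']
'd': index 3 in ['b', 'c', 'a', 'd'] -> ['d', 'b', 'c', 'a']
'b': index 1 in ['d', 'b', 'c', 'a'] -> ['b', 'd', 'c', 'a']
'd': index 1 in ['b', 'd', 'c', 'a'] -> ['d', 'b', 'c', 'a']


Output: [2, 1, 2, 2, 1, 3, 1, 1]


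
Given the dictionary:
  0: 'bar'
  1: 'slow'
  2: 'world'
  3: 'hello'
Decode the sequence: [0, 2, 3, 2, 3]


Look up each index in the dictionary:
  0 -> 'bar'
  2 -> 'world'
  3 -> 'hello'
  2 -> 'world'
  3 -> 'hello'

Decoded: "bar world hello world hello"


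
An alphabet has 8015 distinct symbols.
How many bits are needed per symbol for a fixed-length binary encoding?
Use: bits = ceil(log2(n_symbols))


log2(8015) = 12.9685
Bracket: 2^12 = 4096 < 8015 <= 2^13 = 8192
So ceil(log2(8015)) = 13

bits = ceil(log2(8015)) = ceil(12.9685) = 13 bits


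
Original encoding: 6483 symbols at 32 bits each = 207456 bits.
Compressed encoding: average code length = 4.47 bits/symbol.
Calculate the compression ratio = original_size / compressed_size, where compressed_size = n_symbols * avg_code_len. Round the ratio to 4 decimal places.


original_size = n_symbols * orig_bits = 6483 * 32 = 207456 bits
compressed_size = n_symbols * avg_code_len = 6483 * 4.47 = 28979.01 bits
ratio = original_size / compressed_size = 207456 / 28979.01 = 7.1588

Compression ratio = 7.1588


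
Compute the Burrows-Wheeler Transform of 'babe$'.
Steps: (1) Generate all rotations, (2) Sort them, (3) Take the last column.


Rotations (sorted):
  0: $babe -> last char: e
  1: abe$b -> last char: b
  2: babe$ -> last char: $
  3: be$ba -> last char: a
  4: e$bab -> last char: b


BWT = eb$ab


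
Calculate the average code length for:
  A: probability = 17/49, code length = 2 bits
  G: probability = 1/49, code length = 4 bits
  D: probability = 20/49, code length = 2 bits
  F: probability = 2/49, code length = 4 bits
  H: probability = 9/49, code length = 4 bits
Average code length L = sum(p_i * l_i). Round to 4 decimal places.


Weighted contributions p_i * l_i:
  A: (17/49) * 2 = 34/49
  G: (1/49) * 4 = 4/49
  D: (20/49) * 2 = 40/49
  F: (2/49) * 4 = 8/49
  H: (9/49) * 4 = 36/49
Sum = (34 + 4 + 40 + 8 + 36)/49 = 122/49

L = 122/49 = 2.4898 bits/symbol


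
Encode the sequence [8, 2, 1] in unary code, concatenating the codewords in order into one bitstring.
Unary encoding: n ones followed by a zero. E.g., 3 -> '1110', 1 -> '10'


Encode each number as n ones followed by a terminating 0:
  8 -> 111111110 (9 bits)
  2 -> 110 (3 bits)
  1 -> 10 (2 bits)
Total length = 9 + 3 + 2 = 14 bits.

Unary([8, 2, 1]) = 11111111011010 (14 bits)


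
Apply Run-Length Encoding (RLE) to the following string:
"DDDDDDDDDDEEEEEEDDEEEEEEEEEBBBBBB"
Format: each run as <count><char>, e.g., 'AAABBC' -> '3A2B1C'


Scanning runs left to right:
  i=0: run of 'D' x 10 -> '10D'
  i=10: run of 'E' x 6 -> '6E'
  i=16: run of 'D' x 2 -> '2D'
  i=18: run of 'E' x 9 -> '9E'
  i=27: run of 'B' x 6 -> '6B'

RLE = 10D6E2D9E6B


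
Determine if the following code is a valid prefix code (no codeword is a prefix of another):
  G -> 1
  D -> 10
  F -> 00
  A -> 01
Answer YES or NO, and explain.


Checking each pair (does one codeword prefix another?):
  G='1' vs D='10': prefix -- VIOLATION

NO -- this is NOT a valid prefix code. G (1) is a prefix of D (10).


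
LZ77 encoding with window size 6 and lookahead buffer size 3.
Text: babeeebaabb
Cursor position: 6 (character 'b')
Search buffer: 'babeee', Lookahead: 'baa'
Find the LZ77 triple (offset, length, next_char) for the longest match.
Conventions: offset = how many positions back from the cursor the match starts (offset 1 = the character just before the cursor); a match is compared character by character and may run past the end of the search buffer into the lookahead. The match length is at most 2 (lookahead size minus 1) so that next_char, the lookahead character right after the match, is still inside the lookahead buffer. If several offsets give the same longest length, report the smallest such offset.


Try each offset into the search buffer:
  offset=1 (pos 5, char 'e'): match length 0
  offset=2 (pos 4, char 'e'): match length 0
  offset=3 (pos 3, char 'e'): match length 0
  offset=4 (pos 2, char 'b'): match length 1
  offset=5 (pos 1, char 'a'): match length 0
  offset=6 (pos 0, char 'b'): match length 2
Longest match has length 2 at offset 6.
next_char = character at position 6 + 2 = 8 -> 'a'

Best match: offset=6, length=2 (matching 'ba' starting at position 0)
LZ77 triple: (6, 2, 'a')


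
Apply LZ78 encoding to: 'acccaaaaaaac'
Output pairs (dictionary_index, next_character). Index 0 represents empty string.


LZ78 encoding steps:
Dictionary: {0: ''}
Step 1: w='' (idx 0), next='a' -> output (0, 'a'), add 'a' as idx 1
Step 2: w='' (idx 0), next='c' -> output (0, 'c'), add 'c' as idx 2
Step 3: w='c' (idx 2), next='c' -> output (2, 'c'), add 'cc' as idx 3
Step 4: w='a' (idx 1), next='a' -> output (1, 'a'), add 'aa' as idx 4
Step 5: w='aa' (idx 4), next='a' -> output (4, 'a'), add 'aaa' as idx 5
Step 6: w='aa' (idx 4), next='c' -> output (4, 'c'), add 'aac' as idx 6


Encoded: [(0, 'a'), (0, 'c'), (2, 'c'), (1, 'a'), (4, 'a'), (4, 'c')]


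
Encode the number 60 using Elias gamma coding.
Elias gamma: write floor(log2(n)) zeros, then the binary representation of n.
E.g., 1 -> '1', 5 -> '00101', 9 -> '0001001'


num_bits = floor(log2(60)) + 1 = 6
leading_zeros = num_bits - 1 = 5
binary(60) = 111100

Elias gamma(60) = '00000' + '111100' = 00000111100 (11 bits)


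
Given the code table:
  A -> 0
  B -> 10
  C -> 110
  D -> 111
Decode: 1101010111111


Decoding:
110 -> C
10 -> B
10 -> B
111 -> D
111 -> D


Result: CBBDD


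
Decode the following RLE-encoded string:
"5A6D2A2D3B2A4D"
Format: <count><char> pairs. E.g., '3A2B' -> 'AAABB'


Expanding each <count><char> pair:
  5A -> 'AAAAA'
  6D -> 'DDDDDD'
  2A -> 'AA'
  2D -> 'DD'
  3B -> 'BBB'
  2A -> 'AA'
  4D -> 'DDDD'

Decoded = AAAAADDDDDDAADDBBBAADDDD


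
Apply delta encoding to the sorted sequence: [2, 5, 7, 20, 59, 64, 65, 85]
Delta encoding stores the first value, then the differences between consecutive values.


First value: 2
Deltas:
  5 - 2 = 3
  7 - 5 = 2
  20 - 7 = 13
  59 - 20 = 39
  64 - 59 = 5
  65 - 64 = 1
  85 - 65 = 20


Delta encoded: [2, 3, 2, 13, 39, 5, 1, 20]


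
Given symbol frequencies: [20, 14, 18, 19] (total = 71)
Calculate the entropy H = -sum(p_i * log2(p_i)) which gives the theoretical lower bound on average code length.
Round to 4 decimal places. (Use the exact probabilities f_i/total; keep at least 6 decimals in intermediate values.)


Per-symbol terms -p_i * log2(p_i) with p_i = f_i/71:
  p = 20/71 = 0.281690: log2(p) = -1.827819, -p*log2(p) = 0.514879
  p = 14/71 = 0.197183: log2(p) = -2.342392, -p*log2(p) = 0.461880
  p = 18/71 = 0.253521: log2(p) = -1.979822, -p*log2(p) = 0.501927
  p = 19/71 = 0.267606: log2(p) = -1.901820, -p*log2(p) = 0.508938
H = 0.514879 + 0.461880 + 0.501927 + 0.508938 = 1.987624

H = 1.9876 bits/symbol


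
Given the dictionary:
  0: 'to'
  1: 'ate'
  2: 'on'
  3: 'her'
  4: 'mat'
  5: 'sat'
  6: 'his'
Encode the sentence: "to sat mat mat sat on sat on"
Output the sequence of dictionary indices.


Look up each word in the dictionary:
  'to' -> 0
  'sat' -> 5
  'mat' -> 4
  'mat' -> 4
  'sat' -> 5
  'on' -> 2
  'sat' -> 5
  'on' -> 2

Encoded: [0, 5, 4, 4, 5, 2, 5, 2]


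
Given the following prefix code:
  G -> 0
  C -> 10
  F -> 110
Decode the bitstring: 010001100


Decoding step by step:
Bits 0 -> G
Bits 10 -> C
Bits 0 -> G
Bits 0 -> G
Bits 110 -> F
Bits 0 -> G


Decoded message: GCGGFG


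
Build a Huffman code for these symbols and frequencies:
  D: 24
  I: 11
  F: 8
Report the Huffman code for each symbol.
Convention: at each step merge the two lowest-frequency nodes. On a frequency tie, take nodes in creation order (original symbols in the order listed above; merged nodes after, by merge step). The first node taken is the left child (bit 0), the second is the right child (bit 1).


Huffman tree construction:
Step 1: Merge F(8) + I(11) = 19
Step 2: Merge (F+I)(19) + D(24) = 43
Read each symbol's code off the tree from the root (left child = 0, right child = 1).

Codes:
  D: 1 (length 1)
  I: 01 (length 2)
  F: 00 (length 2)
Average code length: 62/43 = 1.4419 bits/symbol


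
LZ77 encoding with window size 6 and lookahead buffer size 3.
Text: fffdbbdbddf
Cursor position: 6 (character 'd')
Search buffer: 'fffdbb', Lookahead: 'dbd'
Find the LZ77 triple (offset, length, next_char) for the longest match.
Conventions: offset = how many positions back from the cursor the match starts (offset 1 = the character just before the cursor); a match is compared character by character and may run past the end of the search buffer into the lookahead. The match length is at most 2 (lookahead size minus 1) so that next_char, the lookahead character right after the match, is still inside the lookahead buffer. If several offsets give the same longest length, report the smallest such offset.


Try each offset into the search buffer:
  offset=1 (pos 5, char 'b'): match length 0
  offset=2 (pos 4, char 'b'): match length 0
  offset=3 (pos 3, char 'd'): match length 2
  offset=4 (pos 2, char 'f'): match length 0
  offset=5 (pos 1, char 'f'): match length 0
  offset=6 (pos 0, char 'f'): match length 0
Longest match has length 2 at offset 3.
next_char = character at position 6 + 2 = 8 -> 'd'

Best match: offset=3, length=2 (matching 'db' starting at position 3)
LZ77 triple: (3, 2, 'd')


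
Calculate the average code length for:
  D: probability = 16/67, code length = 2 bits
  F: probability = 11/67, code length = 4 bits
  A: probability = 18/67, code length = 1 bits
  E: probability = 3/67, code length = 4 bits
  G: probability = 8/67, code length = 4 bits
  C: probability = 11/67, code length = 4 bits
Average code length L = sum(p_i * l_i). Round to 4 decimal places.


Weighted contributions p_i * l_i:
  D: (16/67) * 2 = 32/67
  F: (11/67) * 4 = 44/67
  A: (18/67) * 1 = 18/67
  E: (3/67) * 4 = 12/67
  G: (8/67) * 4 = 32/67
  C: (11/67) * 4 = 44/67
Sum = (32 + 44 + 18 + 12 + 32 + 44)/67 = 182/67

L = 182/67 = 2.7164 bits/symbol


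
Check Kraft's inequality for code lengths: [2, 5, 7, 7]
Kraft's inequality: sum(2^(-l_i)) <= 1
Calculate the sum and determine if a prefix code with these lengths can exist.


Sum = 2^(-2) + 2^(-5) + 2^(-7) + 2^(-7)
    = 0.25 + 0.03125 + 0.0078125 + 0.0078125
    = 38/128 = 0.296875
Since 0.296875 <= 1, Kraft's inequality IS satisfied.
A prefix code with these lengths CAN exist.

Kraft sum = 0.296875. Satisfied.


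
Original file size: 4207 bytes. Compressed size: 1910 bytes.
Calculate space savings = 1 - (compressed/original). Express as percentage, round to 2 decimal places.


ratio = compressed/original = 1910/4207 = 0.454005
savings = 1 - ratio = 1 - 0.454005 = 0.545995
as a percentage: 0.545995 * 100 = 54.6%

Space savings = 1 - 1910/4207 = 54.6%


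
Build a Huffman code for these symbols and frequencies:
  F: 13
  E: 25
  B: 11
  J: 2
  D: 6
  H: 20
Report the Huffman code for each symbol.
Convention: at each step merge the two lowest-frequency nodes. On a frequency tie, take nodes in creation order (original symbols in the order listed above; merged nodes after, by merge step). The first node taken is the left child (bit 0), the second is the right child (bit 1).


Huffman tree construction:
Step 1: Merge J(2) + D(6) = 8
Step 2: Merge (J+D)(8) + B(11) = 19
Step 3: Merge F(13) + ((J+D)+B)(19) = 32
Step 4: Merge H(20) + E(25) = 45
Step 5: Merge (F+((J+D)+B))(32) + (H+E)(45) = 77
Read each symbol's code off the tree from the root (left child = 0, right child = 1).

Codes:
  F: 00 (length 2)
  E: 11 (length 2)
  B: 011 (length 3)
  J: 0100 (length 4)
  D: 0101 (length 4)
  H: 10 (length 2)
Average code length: 181/77 = 2.3506 bits/symbol


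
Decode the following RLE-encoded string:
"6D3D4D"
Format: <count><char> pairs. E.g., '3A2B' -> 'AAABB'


Expanding each <count><char> pair:
  6D -> 'DDDDDD'
  3D -> 'DDD'
  4D -> 'DDDD'

Decoded = DDDDDDDDDDDDD


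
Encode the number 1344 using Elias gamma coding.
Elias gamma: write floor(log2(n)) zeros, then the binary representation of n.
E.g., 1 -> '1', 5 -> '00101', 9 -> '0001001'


num_bits = floor(log2(1344)) + 1 = 11
leading_zeros = num_bits - 1 = 10
binary(1344) = 10101000000

Elias gamma(1344) = '0000000000' + '10101000000' = 000000000010101000000 (21 bits)


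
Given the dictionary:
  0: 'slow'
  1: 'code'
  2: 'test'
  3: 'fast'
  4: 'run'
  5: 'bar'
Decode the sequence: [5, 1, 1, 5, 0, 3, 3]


Look up each index in the dictionary:
  5 -> 'bar'
  1 -> 'code'
  1 -> 'code'
  5 -> 'bar'
  0 -> 'slow'
  3 -> 'fast'
  3 -> 'fast'

Decoded: "bar code code bar slow fast fast"


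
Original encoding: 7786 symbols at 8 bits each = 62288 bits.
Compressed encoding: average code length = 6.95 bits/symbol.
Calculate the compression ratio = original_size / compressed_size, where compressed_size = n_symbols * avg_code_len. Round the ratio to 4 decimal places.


original_size = n_symbols * orig_bits = 7786 * 8 = 62288 bits
compressed_size = n_symbols * avg_code_len = 7786 * 6.95 = 54112.7 bits
ratio = original_size / compressed_size = 62288 / 54112.7 = 1.1511

Compression ratio = 1.1511


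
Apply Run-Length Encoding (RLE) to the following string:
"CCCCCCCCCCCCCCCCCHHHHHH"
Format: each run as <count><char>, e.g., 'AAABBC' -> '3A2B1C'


Scanning runs left to right:
  i=0: run of 'C' x 17 -> '17C'
  i=17: run of 'H' x 6 -> '6H'

RLE = 17C6H


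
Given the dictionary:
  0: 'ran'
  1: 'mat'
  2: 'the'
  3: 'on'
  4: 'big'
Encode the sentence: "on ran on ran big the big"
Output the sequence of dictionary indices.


Look up each word in the dictionary:
  'on' -> 3
  'ran' -> 0
  'on' -> 3
  'ran' -> 0
  'big' -> 4
  'the' -> 2
  'big' -> 4

Encoded: [3, 0, 3, 0, 4, 2, 4]


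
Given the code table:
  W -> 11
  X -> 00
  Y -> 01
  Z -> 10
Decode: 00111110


Decoding:
00 -> X
11 -> W
11 -> W
10 -> Z


Result: XWWZ


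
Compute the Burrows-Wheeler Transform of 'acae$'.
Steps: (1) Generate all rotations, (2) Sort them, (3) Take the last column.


Rotations (sorted):
  0: $acae -> last char: e
  1: acae$ -> last char: $
  2: ae$ac -> last char: c
  3: cae$a -> last char: a
  4: e$aca -> last char: a


BWT = e$caa


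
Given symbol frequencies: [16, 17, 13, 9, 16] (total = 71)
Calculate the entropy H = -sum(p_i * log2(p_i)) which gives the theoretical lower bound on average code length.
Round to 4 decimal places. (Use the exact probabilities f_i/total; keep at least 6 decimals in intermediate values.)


Per-symbol terms -p_i * log2(p_i) with p_i = f_i/71:
  p = 16/71 = 0.225352: log2(p) = -2.149747, -p*log2(p) = 0.484450
  p = 17/71 = 0.239437: log2(p) = -2.062284, -p*log2(p) = 0.493786
  p = 13/71 = 0.183099: log2(p) = -2.449307, -p*log2(p) = 0.448465
  p = 9/71 = 0.126761: log2(p) = -2.979822, -p*log2(p) = 0.377724
  p = 16/71 = 0.225352: log2(p) = -2.149747, -p*log2(p) = 0.484450
H = 0.484450 + 0.493786 + 0.448465 + 0.377724 + 0.484450 = 2.288875

H = 2.2889 bits/symbol


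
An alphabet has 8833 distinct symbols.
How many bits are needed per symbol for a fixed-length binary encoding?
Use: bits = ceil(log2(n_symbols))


log2(8833) = 13.1087
Bracket: 2^13 = 8192 < 8833 <= 2^14 = 16384
So ceil(log2(8833)) = 14

bits = ceil(log2(8833)) = ceil(13.1087) = 14 bits


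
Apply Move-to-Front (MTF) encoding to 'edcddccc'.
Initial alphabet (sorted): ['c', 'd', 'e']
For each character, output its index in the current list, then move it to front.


MTF encoding:
'e': index 2 in ['c', 'd', 'e'] -> ['e', 'c', 'd']
'd': index 2 in ['e', 'c', 'd'] -> ['d', 'e', 'c']
'c': index 2 in ['d', 'e', 'c'] -> ['c', 'd', 'e']
'd': index 1 in ['c', 'd', 'e'] -> ['d', 'c', 'e']
'd': index 0 in ['d', 'c', 'e'] -> ['d', 'c', 'e']
'c': index 1 in ['d', 'c', 'e'] -> ['c', 'd', 'e']
'c': index 0 in ['c', 'd', 'e'] -> ['c', 'd', 'e']
'c': index 0 in ['c', 'd', 'e'] -> ['c', 'd', 'e']


Output: [2, 2, 2, 1, 0, 1, 0, 0]


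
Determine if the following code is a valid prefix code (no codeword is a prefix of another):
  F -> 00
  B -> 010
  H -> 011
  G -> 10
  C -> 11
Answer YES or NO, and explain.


Checking each pair (does one codeword prefix another?):
  F='00' vs B='010': no prefix
  F='00' vs H='011': no prefix
  F='00' vs G='10': no prefix
  F='00' vs C='11': no prefix
  B='010' vs F='00': no prefix
  B='010' vs H='011': no prefix
  B='010' vs G='10': no prefix
  B='010' vs C='11': no prefix
  H='011' vs F='00': no prefix
  H='011' vs B='010': no prefix
  H='011' vs G='10': no prefix
  H='011' vs C='11': no prefix
  G='10' vs F='00': no prefix
  G='10' vs B='010': no prefix
  G='10' vs H='011': no prefix
  G='10' vs C='11': no prefix
  C='11' vs F='00': no prefix
  C='11' vs B='010': no prefix
  C='11' vs H='011': no prefix
  C='11' vs G='10': no prefix
No violation found over all pairs.

YES -- this is a valid prefix code. No codeword is a prefix of any other codeword.


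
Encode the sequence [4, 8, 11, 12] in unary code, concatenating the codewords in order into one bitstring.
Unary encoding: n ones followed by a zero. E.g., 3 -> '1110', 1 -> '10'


Encode each number as n ones followed by a terminating 0:
  4 -> 11110 (5 bits)
  8 -> 111111110 (9 bits)
  11 -> 111111111110 (12 bits)
  12 -> 1111111111110 (13 bits)
Total length = 5 + 9 + 12 + 13 = 39 bits.

Unary([4, 8, 11, 12]) = 111101111111101111111111101111111111110 (39 bits)


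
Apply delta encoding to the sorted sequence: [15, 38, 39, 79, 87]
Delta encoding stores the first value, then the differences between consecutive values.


First value: 15
Deltas:
  38 - 15 = 23
  39 - 38 = 1
  79 - 39 = 40
  87 - 79 = 8


Delta encoded: [15, 23, 1, 40, 8]


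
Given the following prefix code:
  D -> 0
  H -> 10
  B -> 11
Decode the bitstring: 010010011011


Decoding step by step:
Bits 0 -> D
Bits 10 -> H
Bits 0 -> D
Bits 10 -> H
Bits 0 -> D
Bits 11 -> B
Bits 0 -> D
Bits 11 -> B


Decoded message: DHDHDBDB


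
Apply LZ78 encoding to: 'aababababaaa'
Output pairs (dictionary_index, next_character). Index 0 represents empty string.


LZ78 encoding steps:
Dictionary: {0: ''}
Step 1: w='' (idx 0), next='a' -> output (0, 'a'), add 'a' as idx 1
Step 2: w='a' (idx 1), next='b' -> output (1, 'b'), add 'ab' as idx 2
Step 3: w='ab' (idx 2), next='a' -> output (2, 'a'), add 'aba' as idx 3
Step 4: w='' (idx 0), next='b' -> output (0, 'b'), add 'b' as idx 4
Step 5: w='aba' (idx 3), next='a' -> output (3, 'a'), add 'abaa' as idx 5
Step 6: w='a' (idx 1), end of input -> output (1, '')


Encoded: [(0, 'a'), (1, 'b'), (2, 'a'), (0, 'b'), (3, 'a'), (1, '')]


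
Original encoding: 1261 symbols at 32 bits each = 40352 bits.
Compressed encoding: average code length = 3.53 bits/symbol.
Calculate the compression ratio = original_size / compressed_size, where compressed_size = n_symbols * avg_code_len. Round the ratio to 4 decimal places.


original_size = n_symbols * orig_bits = 1261 * 32 = 40352 bits
compressed_size = n_symbols * avg_code_len = 1261 * 3.53 = 4451.33 bits
ratio = original_size / compressed_size = 40352 / 4451.33 = 9.0652

Compression ratio = 9.0652


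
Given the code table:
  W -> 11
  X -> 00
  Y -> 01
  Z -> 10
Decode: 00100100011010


Decoding:
00 -> X
10 -> Z
01 -> Y
00 -> X
01 -> Y
10 -> Z
10 -> Z


Result: XZYXYZZ


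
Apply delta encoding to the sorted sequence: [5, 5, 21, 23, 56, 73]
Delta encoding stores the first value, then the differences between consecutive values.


First value: 5
Deltas:
  5 - 5 = 0
  21 - 5 = 16
  23 - 21 = 2
  56 - 23 = 33
  73 - 56 = 17


Delta encoded: [5, 0, 16, 2, 33, 17]


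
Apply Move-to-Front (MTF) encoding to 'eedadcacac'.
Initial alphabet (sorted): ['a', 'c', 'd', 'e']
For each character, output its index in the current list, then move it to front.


MTF encoding:
'e': index 3 in ['a', 'c', 'd', 'e'] -> ['e', 'a', 'c', 'd']
'e': index 0 in ['e', 'a', 'c', 'd'] -> ['e', 'a', 'c', 'd']
'd': index 3 in ['e', 'a', 'c', 'd'] -> ['d', 'e', 'a', 'c']
'a': index 2 in ['d', 'e', 'a', 'c'] -> ['a', 'd', 'e', 'c']
'd': index 1 in ['a', 'd', 'e', 'c'] -> ['d', 'a', 'e', 'c']
'c': index 3 in ['d', 'a', 'e', 'c'] -> ['c', 'd', 'a', 'e']
'a': index 2 in ['c', 'd', 'a', 'e'] -> ['a', 'c', 'd', 'e']
'c': index 1 in ['a', 'c', 'd', 'e'] -> ['c', 'a', 'd', 'e']
'a': index 1 in ['c', 'a', 'd', 'e'] -> ['a', 'c', 'd', 'e']
'c': index 1 in ['a', 'c', 'd', 'e'] -> ['c', 'a', 'd', 'e']


Output: [3, 0, 3, 2, 1, 3, 2, 1, 1, 1]
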